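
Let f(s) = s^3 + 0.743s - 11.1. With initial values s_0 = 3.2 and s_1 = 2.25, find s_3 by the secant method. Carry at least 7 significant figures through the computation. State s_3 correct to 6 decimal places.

2.122306

f(s_0) = 24.045600, f(s_1) = 1.962375
s_2 = 2.250000 - (1.962375)·(2.250000 - 3.200000)/(1.962375 - (24.045600)) = 2.165580; f(s_2) = 0.665032
s_3 = 2.165580 - (0.665032)·(2.165580 - 2.250000)/(0.665032 - (1.962375)) = 2.122306; f(s_3) = 0.036128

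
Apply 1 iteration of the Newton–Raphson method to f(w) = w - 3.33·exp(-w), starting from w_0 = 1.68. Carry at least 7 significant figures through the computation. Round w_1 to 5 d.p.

f'(w) = 1 + 3.33·exp(-w)
w_0 = 1.680000: f = 1.059375, f' = 1.620625 → w_1 = 1.680000 - (1.059375)/(1.620625) = 1.026317

1.02632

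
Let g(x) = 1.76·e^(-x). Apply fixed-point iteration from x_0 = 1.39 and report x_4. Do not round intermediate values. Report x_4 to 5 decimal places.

x_1 = g(1.390000) = 0.438373
x_2 = g(0.438373) = 1.135350
x_3 = g(1.135350) = 0.565505
x_4 = g(0.565505) = 0.999809

0.99981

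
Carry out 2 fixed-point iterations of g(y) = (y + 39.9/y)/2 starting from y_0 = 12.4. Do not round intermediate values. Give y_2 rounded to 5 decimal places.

6.45922

y_1 = g(12.400000) = 7.808871
y_2 = g(7.808871) = 6.459222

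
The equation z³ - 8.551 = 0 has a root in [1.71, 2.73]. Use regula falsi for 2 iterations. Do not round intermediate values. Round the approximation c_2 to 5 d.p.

False-position update: c = (a·f(b) − b·f(a))/(f(b) − f(a)); replace the endpoint whose sign matches f(c).
f(1.710000) = -3.550789, f(2.730000) = 11.795417
step 1: c = 1.946007, f(c) = -1.181587 < 0 → new bracket [1.946007, 2.730000]
step 2: c = 2.017391, f(c) = -0.340488 < 0 → new bracket [2.017391, 2.730000]

2.01739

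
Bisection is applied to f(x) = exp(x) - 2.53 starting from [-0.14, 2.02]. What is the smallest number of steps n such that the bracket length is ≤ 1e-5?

18

Initial width b − a = 2.02 − -0.14 = 2.160000.
After n steps the width is (b−a)/2^n; need (b−a)/2^n ≤ 1e-5.
So n ≥ log₂(2.160000/1e-5) = log₂(216000.0000) ≈ 17.7207.
Hence n = 18.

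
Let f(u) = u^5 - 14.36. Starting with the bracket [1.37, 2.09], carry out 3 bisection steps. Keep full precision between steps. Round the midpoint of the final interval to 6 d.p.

1.685000

f(1.370000) = -9.533828, f(2.090000) = 25.517822 (opposite signs)
step 1: m = 1.730000, f(m) = 1.136389 > 0 → root in [1.370000, 1.730000]
step 2: m = 1.550000, f(m) = -5.413390 < 0 → root in [1.550000, 1.730000]
step 3: m = 1.640000, f(m) = -2.496325 < 0 → root in [1.640000, 1.730000]
Midpoint of [1.640000, 1.730000] = 1.685000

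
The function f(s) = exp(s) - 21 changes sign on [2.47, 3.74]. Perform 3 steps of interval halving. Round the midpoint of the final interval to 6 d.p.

f(2.470000) = -9.177553, f(3.740000) = 21.097990 (opposite signs)
step 1: m = 3.105000, f(m) = 1.309219 > 0 → root in [2.470000, 3.105000]
step 2: m = 2.787500, f(m) = -4.759632 < 0 → root in [2.787500, 3.105000]
step 3: m = 2.946250, f(m) = -1.965559 < 0 → root in [2.946250, 3.105000]
Midpoint of [2.946250, 3.105000] = 3.025625

3.025625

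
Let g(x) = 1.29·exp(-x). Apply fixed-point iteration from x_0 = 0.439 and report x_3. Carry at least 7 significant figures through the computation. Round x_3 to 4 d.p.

0.7357

x_1 = g(0.439000) = 0.831638
x_2 = g(0.831638) = 0.561583
x_3 = g(0.561583) = 0.735694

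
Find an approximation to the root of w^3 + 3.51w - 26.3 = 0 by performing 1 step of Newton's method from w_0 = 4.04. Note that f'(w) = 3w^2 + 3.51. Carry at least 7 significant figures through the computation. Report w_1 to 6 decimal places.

w_0 = 4.040000: f = 53.819664, f' = 52.474800 → w_1 = 4.040000 - (53.819664)/(52.474800) = 3.014371

3.014371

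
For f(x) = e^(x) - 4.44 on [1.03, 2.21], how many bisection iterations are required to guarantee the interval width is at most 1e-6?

Initial width b − a = 2.21 − 1.03 = 1.180000.
After n steps the width is (b−a)/2^n; need (b−a)/2^n ≤ 1e-6.
So n ≥ log₂(1.180000/1e-6) = log₂(1180000.0000) ≈ 20.1704.
Hence n = 21.

21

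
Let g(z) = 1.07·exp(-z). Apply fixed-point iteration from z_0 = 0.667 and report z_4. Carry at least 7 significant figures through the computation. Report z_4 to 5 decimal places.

z_1 = g(0.667000) = 0.549173
z_2 = g(0.549173) = 0.617847
z_3 = g(0.617847) = 0.576841
z_4 = g(0.576841) = 0.600987

0.60099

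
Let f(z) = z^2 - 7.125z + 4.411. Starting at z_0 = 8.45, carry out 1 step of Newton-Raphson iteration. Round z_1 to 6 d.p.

6.853350

f'(z) = 2z - 7.125
z_0 = 8.450000: f = 15.607250, f' = 9.775000 → z_1 = 8.450000 - (15.607250)/(9.775000) = 6.853350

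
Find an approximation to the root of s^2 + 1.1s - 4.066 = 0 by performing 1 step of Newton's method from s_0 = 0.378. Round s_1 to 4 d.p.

2.2677

f'(s) = 2s + 1.1
s_0 = 0.378000: f = -3.507316, f' = 1.856000 → s_1 = 0.378000 - (-3.507316)/(1.856000) = 2.267718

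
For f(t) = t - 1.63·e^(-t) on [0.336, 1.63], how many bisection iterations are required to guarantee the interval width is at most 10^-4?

14

Initial width b − a = 1.63 − 0.336 = 1.294000.
After n steps the width is (b−a)/2^n; need (b−a)/2^n ≤ 10^-4.
So n ≥ log₂(1.294000/10^-4) = log₂(12940.0000) ≈ 13.6595.
Hence n = 14.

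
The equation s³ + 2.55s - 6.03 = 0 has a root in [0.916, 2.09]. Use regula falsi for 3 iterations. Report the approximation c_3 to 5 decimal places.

f(0.916000) = -2.925625, f(2.090000) = 8.428829
step 1: c = 1.218497, f(c) = -1.113691 < 0 → new bracket [1.218497, 2.090000]
step 2: c = 1.320208, f(c) = -0.362413 < 0 → new bracket [1.320208, 2.090000]
step 3: c = 1.351942, f(c) = -0.111537 < 0 → new bracket [1.351942, 2.090000]

1.35194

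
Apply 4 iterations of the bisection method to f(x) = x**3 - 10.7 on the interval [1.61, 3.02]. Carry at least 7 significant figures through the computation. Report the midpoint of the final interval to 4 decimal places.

2.1828

f(1.610000) = -6.526719, f(3.020000) = 16.843608 (opposite signs)
step 1: m = 2.315000, f(m) = 1.706606 > 0 → root in [1.610000, 2.315000]
step 2: m = 1.962500, f(m) = -3.141615 < 0 → root in [1.962500, 2.315000]
step 3: m = 2.138750, f(m) = -0.916819 < 0 → root in [2.138750, 2.315000]
step 4: m = 2.226875, f(m) = 0.343011 > 0 → root in [2.138750, 2.226875]
Midpoint of [2.138750, 2.226875] = 2.182812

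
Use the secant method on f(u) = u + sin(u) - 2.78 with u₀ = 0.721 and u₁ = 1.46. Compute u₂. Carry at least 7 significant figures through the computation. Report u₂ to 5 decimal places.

1.68467

f(u_0) = -1.398864, f(u_1) = -0.326132
u_2 = 1.460000 - (-0.326132)·(1.460000 - 0.721000)/(-0.326132 - (-1.398864)) = 1.684670; f(u_2) = -0.101806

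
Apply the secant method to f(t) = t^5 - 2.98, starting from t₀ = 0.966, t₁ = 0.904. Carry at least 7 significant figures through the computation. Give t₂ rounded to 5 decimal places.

1.52448

f(t_0) = -2.138826, f(t_1) = -2.376271
t_2 = 0.904000 - (-2.376271)·(0.904000 - 0.966000)/(-2.376271 - (-2.138826)) = 1.524477; f(t_2) = 5.253875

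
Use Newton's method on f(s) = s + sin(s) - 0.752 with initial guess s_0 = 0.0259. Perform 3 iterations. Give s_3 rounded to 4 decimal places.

0.3806

f'(s) = 1 + cos(s)
s_0 = 0.025900: f = -0.700203, f' = 1.999665 → s_1 = 0.025900 - (-0.700203)/(1.999665) = 0.376060
s_1 = 0.376060: f = -0.008681, f' = 1.930119 → s_2 = 0.376060 - (-0.008681)/(1.930119) = 0.380558
s_2 = 0.380558: f = -0.000004, f' = 1.928458 → s_3 = 0.380558 - (-0.000004)/(1.928458) = 0.380560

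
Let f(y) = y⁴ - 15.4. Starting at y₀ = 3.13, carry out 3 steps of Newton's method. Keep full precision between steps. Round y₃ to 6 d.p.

f'(y) = 4y³
y_0 = 3.130000: f = 80.579250, f' = 122.657188 → y_1 = 3.130000 - (80.579250)/(122.657188) = 2.473053
y_1 = 2.473053: f = 22.005359, f' = 60.500694 → y_2 = 2.473053 - (22.005359)/(60.500694) = 2.109332
y_2 = 2.109332: f = 4.396121, f' = 37.540070 → y_3 = 2.109332 - (4.396121)/(37.540070) = 1.992228

1.992228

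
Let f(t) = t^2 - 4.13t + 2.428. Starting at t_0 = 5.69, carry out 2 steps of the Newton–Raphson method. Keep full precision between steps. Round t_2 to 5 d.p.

f'(t) = 2t - 4.13
t_0 = 5.690000: f = 11.304400, f' = 7.250000 → t_1 = 5.690000 - (11.304400)/(7.250000) = 4.130772
t_1 = 4.130772: f = 2.431191, f' = 4.131545 → t_2 = 4.130772 - (2.431191)/(4.131545) = 3.542327

3.54233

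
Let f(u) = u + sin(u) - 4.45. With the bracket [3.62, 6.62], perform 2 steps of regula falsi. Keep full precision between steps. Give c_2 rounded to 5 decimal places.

5.12367

f(3.620000) = -1.290366, f(6.620000) = 2.500482
step 1: c = 4.641169, f(c) = -0.806296 < 0 → new bracket [4.641169, 6.620000]
step 2: c = 5.123670, f(c) = -0.242940 < 0 → new bracket [5.123670, 6.620000]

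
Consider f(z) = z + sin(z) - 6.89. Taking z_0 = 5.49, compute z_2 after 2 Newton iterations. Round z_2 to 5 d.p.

Newton update: z ← z − f(z)/f'(z).
f'(z) = 1 + cos(z)
z_0 = 5.490000: f = -2.112592, f' = 1.701579 → z_1 = 5.490000 - (-2.112592)/(1.701579) = 6.731548
z_1 = 6.731548: f = 0.275038, f' = 1.901158 → z_2 = 6.731548 - (0.275038)/(1.901158) = 6.586879

6.58688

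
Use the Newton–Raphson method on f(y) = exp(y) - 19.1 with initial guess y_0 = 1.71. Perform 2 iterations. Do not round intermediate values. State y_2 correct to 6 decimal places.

3.461292

f'(y) = exp(y)
y_0 = 1.710000: f = -13.571039, f' = 5.528961 → y_1 = 1.710000 - (-13.571039)/(5.528961) = 4.164537
y_1 = 4.164537: f = 45.262852, f' = 64.362852 → y_2 = 4.164537 - (45.262852)/(64.362852) = 3.461292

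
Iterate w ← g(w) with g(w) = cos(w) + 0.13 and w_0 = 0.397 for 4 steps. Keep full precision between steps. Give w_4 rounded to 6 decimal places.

w_1 = g(0.397000) = 1.052225
w_2 = g(1.052225) = 0.625640
w_3 = g(0.625640) = 0.940589
w_4 = g(0.940589) = 0.719313

0.719313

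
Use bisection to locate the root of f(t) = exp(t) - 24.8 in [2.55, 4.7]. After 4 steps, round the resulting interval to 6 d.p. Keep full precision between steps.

[3.087500, 3.221875]

f(2.550000) = -11.992896, f(4.700000) = 85.147172 (opposite signs)
step 1: m = 3.625000, f(m) = 12.724723 > 0 → root in [2.550000, 3.625000]
step 2: m = 3.087500, f(m) = -2.877796 < 0 → root in [3.087500, 3.625000]
step 3: m = 3.356250, f(m) = 3.881434 > 0 → root in [3.087500, 3.356250]
step 4: m = 3.221875, f(m) = 0.275092 > 0 → root in [3.087500, 3.221875]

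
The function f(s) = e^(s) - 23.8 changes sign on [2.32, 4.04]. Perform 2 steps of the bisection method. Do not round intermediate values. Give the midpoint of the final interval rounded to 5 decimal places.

2.96500

f(2.320000) = -13.624326, f(4.040000) = 33.026343 (opposite signs)
step 1: m = 3.180000, f(m) = 0.246754 > 0 → root in [2.320000, 3.180000]
step 2: m = 2.750000, f(m) = -8.157368 < 0 → root in [2.750000, 3.180000]
Midpoint of [2.750000, 3.180000] = 2.965000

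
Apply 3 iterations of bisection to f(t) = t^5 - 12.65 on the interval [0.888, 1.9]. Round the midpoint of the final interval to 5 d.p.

f(0.888000) = -12.097840, f(1.900000) = 12.110990 (opposite signs)
step 1: m = 1.394000, f(m) = -7.386024 < 0 → root in [1.394000, 1.900000]
step 2: m = 1.647000, f(m) = -0.530966 < 0 → root in [1.647000, 1.900000]
step 3: m = 1.773500, f(m) = 4.895105 > 0 → root in [1.647000, 1.773500]
Midpoint of [1.647000, 1.773500] = 1.710250

1.71025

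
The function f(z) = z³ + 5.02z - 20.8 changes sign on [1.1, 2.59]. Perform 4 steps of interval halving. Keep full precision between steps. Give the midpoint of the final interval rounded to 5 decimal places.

2.17094

f(1.100000) = -13.947000, f(2.590000) = 9.575779 (opposite signs)
step 1: m = 1.845000, f(m) = -5.257674 < 0 → root in [1.845000, 2.590000]
step 2: m = 2.217500, f(m) = 1.235977 > 0 → root in [1.845000, 2.217500]
step 3: m = 2.031250, f(m) = -2.222235 < 0 → root in [2.031250, 2.217500]
step 4: m = 2.124375, f(m) = -0.548399 < 0 → root in [2.124375, 2.217500]
Midpoint of [2.124375, 2.217500] = 2.170937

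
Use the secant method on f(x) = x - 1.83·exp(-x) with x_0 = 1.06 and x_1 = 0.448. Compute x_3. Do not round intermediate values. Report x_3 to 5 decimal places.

Secant update: x_(k+1) = x_k − f(x_k)·(x_k − x_(k-1))/(f(x_k) − f(x_(k-1))).
f(x_0) = 0.425986, f(x_1) = -0.721196
x_2 = 0.448000 - (-0.721196)·(0.448000 - 1.060000)/(-0.721196 - (0.425986)) = 0.832744; f(x_2) = 0.036961
x_3 = 0.832744 - (0.036961)·(0.832744 - 0.448000)/(0.036961 - (-0.721196)) = 0.813988; f(x_3) = 0.003137

0.81399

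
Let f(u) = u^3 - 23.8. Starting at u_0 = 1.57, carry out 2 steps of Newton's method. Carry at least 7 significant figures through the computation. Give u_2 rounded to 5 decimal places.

Newton update: u ← u − f(u)/f'(u).
f'(u) = 3u^2
u_0 = 1.570000: f = -19.930107, f' = 7.394700 → u_1 = 1.570000 - (-19.930107)/(7.394700) = 4.265188
u_1 = 4.265188: f = 53.791572, f' = 54.575487 → u_2 = 4.265188 - (53.791572)/(54.575487) = 3.279552

3.27955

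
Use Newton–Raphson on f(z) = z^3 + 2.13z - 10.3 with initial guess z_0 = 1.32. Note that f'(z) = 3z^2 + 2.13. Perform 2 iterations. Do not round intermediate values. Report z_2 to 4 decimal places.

z_0 = 1.320000: f = -5.188432, f' = 7.357200 → z_1 = 1.320000 - (-5.188432)/(7.357200) = 2.025218
z_1 = 2.025218: f = 2.320166, f' = 14.434527 → z_2 = 2.025218 - (2.320166)/(14.434527) = 1.864481

1.8645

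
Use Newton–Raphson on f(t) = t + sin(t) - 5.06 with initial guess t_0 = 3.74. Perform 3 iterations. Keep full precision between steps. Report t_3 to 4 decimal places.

f'(t) = 1 + cos(t)
t_0 = 3.740000: f = -1.883327, f' = 0.173766 → t_1 = 3.740000 - (-1.883327)/(0.173766) = 14.578286
t_1 = 14.578286: f = 10.422561, f' = 0.573048 → t_2 = 14.578286 - (10.422561)/(0.573048) = -3.609644
t_2 = -3.609644: f = -8.218496, f' = 0.107551 → t_3 = -3.609644 - (-8.218496)/(0.107551) = 72.805237

72.8052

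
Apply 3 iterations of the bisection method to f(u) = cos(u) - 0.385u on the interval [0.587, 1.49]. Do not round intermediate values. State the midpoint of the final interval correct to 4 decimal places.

1.0949

f(0.587000) = 0.606611, f(1.490000) = -0.492942 (opposite signs)
step 1: m = 1.038500, f(m) = 0.107691 > 0 → root in [1.038500, 1.490000]
step 2: m = 1.264250, f(m) = -0.184968 < 0 → root in [1.038500, 1.264250]
step 3: m = 1.151375, f(m) = -0.036047 < 0 → root in [1.038500, 1.151375]
Midpoint of [1.038500, 1.151375] = 1.094937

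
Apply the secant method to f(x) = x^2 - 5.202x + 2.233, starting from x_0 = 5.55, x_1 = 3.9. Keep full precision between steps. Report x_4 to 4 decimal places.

4.7283

f(x_0) = 4.164400, f(x_1) = -2.844800
x_2 = 3.900000 - (-2.844800)·(3.900000 - 5.550000)/(-2.844800 - (4.164400)) = 4.569680; f(x_2) = -0.656501
x_3 = 4.569680 - (-0.656501)·(4.569680 - 3.900000)/(-0.656501 - (-2.844800)) = 4.770587; f(x_3) = 0.174907
x_4 = 4.770587 - (0.174907)·(4.770587 - 4.569680)/(0.174907 - (-0.656501)) = 4.728321; f(x_4) = -0.006705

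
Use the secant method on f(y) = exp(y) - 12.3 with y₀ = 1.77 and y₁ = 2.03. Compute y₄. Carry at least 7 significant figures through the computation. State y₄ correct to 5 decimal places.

Secant update: y_(k+1) = y_k − f(y_k)·(y_k − y_(k-1))/(f(y_k) − f(y_(k-1))).
f(y_0) = -6.429147, f(y_1) = -4.685914
y_2 = 2.030000 - (-4.685914)·(2.030000 - 1.770000)/(-4.685914 - (-6.429147)) = 2.728895; f(y_2) = 3.015960
y_3 = 2.728895 - (3.015960)·(2.728895 - 2.030000)/(3.015960 - (-4.685914)) = 2.455216; f(y_3) = -0.651045
y_4 = 2.455216 - (-0.651045)·(2.455216 - 2.728895)/(-0.651045 - (3.015960)) = 2.503806; f(y_4) = -0.071054

2.50381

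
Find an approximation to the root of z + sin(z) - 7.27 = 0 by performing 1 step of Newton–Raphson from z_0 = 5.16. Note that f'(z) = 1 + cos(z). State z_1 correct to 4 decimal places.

z_0 = 5.160000: f = -3.011484, f' = 1.432813 → z_1 = 5.160000 - (-3.011484)/(1.432813) = 7.261798

7.2618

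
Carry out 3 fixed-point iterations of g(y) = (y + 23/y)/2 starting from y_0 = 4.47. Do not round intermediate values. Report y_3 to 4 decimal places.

y_1 = g(4.470000) = 4.807707
y_2 = g(4.807707) = 4.795846
y_3 = g(4.795846) = 4.795832

4.7958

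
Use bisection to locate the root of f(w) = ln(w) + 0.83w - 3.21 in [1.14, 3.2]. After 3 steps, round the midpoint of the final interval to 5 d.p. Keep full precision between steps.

f(1.140000) = -2.132772, f(3.200000) = 0.609151 (opposite signs)
step 1: m = 2.170000, f(m) = -0.634173 < 0 → root in [2.170000, 3.200000]
step 2: m = 2.685000, f(m) = 0.006231 > 0 → root in [2.170000, 2.685000]
step 3: m = 2.427500, f(m) = -0.308313 < 0 → root in [2.427500, 2.685000]
Midpoint of [2.427500, 2.685000] = 2.556250

2.55625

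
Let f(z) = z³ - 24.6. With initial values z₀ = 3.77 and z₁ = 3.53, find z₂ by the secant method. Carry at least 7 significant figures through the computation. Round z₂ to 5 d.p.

3.04511

f(z_0) = 28.982633, f(z_1) = 19.386977
z_2 = 3.530000 - (19.386977)·(3.530000 - 3.770000)/(19.386977 - (28.982633)) = 3.045106; f(z_2) = 3.636269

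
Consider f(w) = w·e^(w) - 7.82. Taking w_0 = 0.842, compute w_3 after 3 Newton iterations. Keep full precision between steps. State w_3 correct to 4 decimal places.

1.6166

f'(w) = (w + 1)·e^(w)
w_0 = 0.842000: f = -5.865714, f' = 4.275290 → w_1 = 0.842000 - (-5.865714)/(4.275290) = 2.214004
w_1 = 2.214004: f = 12.443200, f' = 29.415487 → w_2 = 2.214004 - (12.443200)/(29.415487) = 1.790989
w_2 = 1.790989: f = 2.917651, f' = 16.733028 → w_3 = 1.790989 - (2.917651)/(16.733028) = 1.616624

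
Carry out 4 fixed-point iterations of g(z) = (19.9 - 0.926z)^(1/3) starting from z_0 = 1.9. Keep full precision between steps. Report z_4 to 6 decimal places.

2.596049

z_1 = g(1.900000) = 2.627547
z_2 = g(2.627547) = 2.594609
z_3 = g(2.594609) = 2.596118
z_4 = g(2.596118) = 2.596049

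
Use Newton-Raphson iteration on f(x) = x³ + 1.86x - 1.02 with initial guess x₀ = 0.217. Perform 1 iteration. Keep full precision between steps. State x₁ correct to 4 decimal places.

f'(x) = 3x² + 1.86
x_0 = 0.217000: f = -0.606162, f' = 2.001267 → x_1 = 0.217000 - (-0.606162)/(2.001267) = 0.519889

0.5199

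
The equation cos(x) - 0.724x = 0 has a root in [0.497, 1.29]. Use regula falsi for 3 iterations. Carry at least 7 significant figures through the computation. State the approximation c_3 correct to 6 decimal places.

False-position update: c = (a·f(b) − b·f(a))/(f(b) − f(a)); replace the endpoint whose sign matches f(c).
f(0.497000) = 0.519189, f(1.290000) = -0.656839
step 1: c = 0.847091, f(c) = 0.048872 > 0 → new bracket [0.847091, 1.290000]
step 2: c = 0.877763, f(c) = 0.003373 > 0 → new bracket [0.877763, 1.290000]
step 3: c = 0.879869, f(c) = 0.000226 > 0 → new bracket [0.879869, 1.290000]

0.879869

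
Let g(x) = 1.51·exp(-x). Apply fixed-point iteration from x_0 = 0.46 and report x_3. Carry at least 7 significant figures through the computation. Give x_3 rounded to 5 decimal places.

0.84368

x_1 = g(0.460000) = 0.953238
x_2 = g(0.953238) = 0.582091
x_3 = g(0.582091) = 0.843681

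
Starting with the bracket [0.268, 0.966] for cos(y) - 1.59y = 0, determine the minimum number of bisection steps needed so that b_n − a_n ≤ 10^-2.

7

Initial width b − a = 0.966 − 0.268 = 0.698000.
After n steps the width is (b−a)/2^n; need (b−a)/2^n ≤ 10^-2.
So n ≥ log₂(0.698000/10^-2) = log₂(69.8000) ≈ 6.1252.
Hence n = 7.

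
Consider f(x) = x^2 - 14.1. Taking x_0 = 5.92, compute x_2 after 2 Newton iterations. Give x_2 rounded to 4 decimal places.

f'(x) = 2x
x_0 = 5.920000: f = 20.946400, f' = 11.840000 → x_1 = 5.920000 - (20.946400)/(11.840000) = 4.150878
x_1 = 4.150878: f = 3.129791, f' = 8.301757 → x_2 = 4.150878 - (3.129791)/(8.301757) = 3.773875

3.7739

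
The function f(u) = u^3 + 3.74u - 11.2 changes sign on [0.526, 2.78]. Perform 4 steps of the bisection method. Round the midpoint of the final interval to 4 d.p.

f(0.526000) = -9.087228, f(2.780000) = 20.682152 (opposite signs)
step 1: m = 1.653000, f(m) = -0.501108 < 0 → root in [1.653000, 2.780000]
step 2: m = 2.216500, f(m) = 7.979091 > 0 → root in [1.653000, 2.216500]
step 3: m = 1.934750, f(m) = 3.278233 > 0 → root in [1.653000, 1.934750]
step 4: m = 1.793875, f(m) = 1.281760 > 0 → root in [1.653000, 1.793875]
Midpoint of [1.653000, 1.793875] = 1.723437

1.7234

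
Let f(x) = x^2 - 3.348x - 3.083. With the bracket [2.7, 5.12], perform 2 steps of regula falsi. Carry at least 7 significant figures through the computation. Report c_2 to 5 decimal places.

False-position update: c = (a·f(b) − b·f(a))/(f(b) − f(a)); replace the endpoint whose sign matches f(c).
f(2.700000) = -4.832600, f(5.120000) = 5.989640
step 1: c = 3.780635, f(c) = -1.447365 < 0 → new bracket [3.780635, 5.120000]
step 2: c = 4.041298, f(c) = -0.281177 < 0 → new bracket [4.041298, 5.120000]

4.04130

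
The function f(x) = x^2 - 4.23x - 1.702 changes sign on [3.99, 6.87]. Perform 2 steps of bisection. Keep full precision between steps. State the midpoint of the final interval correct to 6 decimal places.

4.350000

f(3.990000) = -2.659600, f(6.870000) = 16.434800 (opposite signs)
step 1: m = 5.430000, f(m) = 4.814000 > 0 → root in [3.990000, 5.430000]
step 2: m = 4.710000, f(m) = 0.558800 > 0 → root in [3.990000, 4.710000]
Midpoint of [3.990000, 4.710000] = 4.350000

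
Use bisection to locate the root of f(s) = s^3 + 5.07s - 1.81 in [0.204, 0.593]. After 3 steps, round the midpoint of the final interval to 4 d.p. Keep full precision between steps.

f(0.204000) = -0.767230, f(0.593000) = 1.405038 (opposite signs)
step 1: m = 0.398500, f(m) = 0.273678 > 0 → root in [0.204000, 0.398500]
step 2: m = 0.301250, f(m) = -0.255324 < 0 → root in [0.301250, 0.398500]
step 3: m = 0.349875, f(m) = 0.006695 > 0 → root in [0.301250, 0.349875]
Midpoint of [0.301250, 0.349875] = 0.325562

0.3256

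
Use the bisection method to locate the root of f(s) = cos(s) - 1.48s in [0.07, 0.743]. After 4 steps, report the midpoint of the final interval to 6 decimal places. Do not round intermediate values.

f(0.070000) = 0.893951, f(0.743000) = -0.363198 (opposite signs)
step 1: m = 0.406500, f(m) = 0.316890 > 0 → root in [0.406500, 0.743000]
step 2: m = 0.574750, f(m) = -0.011302 < 0 → root in [0.406500, 0.574750]
step 3: m = 0.490625, f(m) = 0.155914 > 0 → root in [0.490625, 0.574750]
step 4: m = 0.532687, f(m) = 0.073068 > 0 → root in [0.532687, 0.574750]
Midpoint of [0.532687, 0.574750] = 0.553719

0.553719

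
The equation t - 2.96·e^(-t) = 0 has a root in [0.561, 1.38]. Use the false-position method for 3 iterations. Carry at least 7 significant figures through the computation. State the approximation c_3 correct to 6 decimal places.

f(0.561000) = -1.128089, f(1.380000) = 0.635327
step 1: c = 1.084929, f(c) = 0.084668 > 0 → new bracket [0.561000, 1.084929]
step 2: c = 1.048351, f(c) = 0.010826 > 0 → new bracket [0.561000, 1.048351]
step 3: c = 1.043719, f(c) = 0.001376 > 0 → new bracket [0.561000, 1.043719]

1.043719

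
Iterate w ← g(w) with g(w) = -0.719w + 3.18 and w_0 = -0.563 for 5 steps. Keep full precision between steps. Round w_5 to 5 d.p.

w_1 = g(-0.563000) = 3.584797
w_2 = g(3.584797) = 0.602531
w_3 = g(0.602531) = 2.746780
w_4 = g(2.746780) = 1.205065
w_5 = g(1.205065) = 2.313558

2.31356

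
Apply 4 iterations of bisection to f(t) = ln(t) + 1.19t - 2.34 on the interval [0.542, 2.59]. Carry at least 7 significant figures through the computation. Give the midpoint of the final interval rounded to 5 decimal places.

1.63000

f(0.542000) = -2.307509, f(2.590000) = 1.693758 (opposite signs)
step 1: m = 1.566000, f(m) = -0.027935 < 0 → root in [1.566000, 2.590000]
step 2: m = 2.078000, f(m) = 0.864226 > 0 → root in [1.566000, 2.078000]
step 3: m = 1.822000, f(m) = 0.428115 > 0 → root in [1.566000, 1.822000]
step 4: m = 1.694000, f(m) = 0.202953 > 0 → root in [1.566000, 1.694000]
Midpoint of [1.566000, 1.694000] = 1.630000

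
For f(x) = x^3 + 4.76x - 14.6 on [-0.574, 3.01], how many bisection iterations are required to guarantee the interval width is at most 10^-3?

Initial width b − a = 3.01 − -0.574 = 3.584000.
After n steps the width is (b−a)/2^n; need (b−a)/2^n ≤ 10^-3.
So n ≥ log₂(3.584000/10^-3) = log₂(3584.0000) ≈ 11.8074.
Hence n = 12.

12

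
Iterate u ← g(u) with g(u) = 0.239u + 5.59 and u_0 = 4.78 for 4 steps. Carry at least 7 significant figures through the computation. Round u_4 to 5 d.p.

u_1 = g(4.780000) = 6.732420
u_2 = g(6.732420) = 7.199048
u_3 = g(7.199048) = 7.310573
u_4 = g(7.310573) = 7.337227

7.33723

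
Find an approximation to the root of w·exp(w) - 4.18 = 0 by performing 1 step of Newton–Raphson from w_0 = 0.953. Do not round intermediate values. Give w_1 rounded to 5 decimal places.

f'(w) = (w + 1)·exp(w)
w_0 = 0.953000: f = -1.708415, f' = 5.065063 → w_1 = 0.953000 - (-1.708415)/(5.065063) = 1.290294

1.29029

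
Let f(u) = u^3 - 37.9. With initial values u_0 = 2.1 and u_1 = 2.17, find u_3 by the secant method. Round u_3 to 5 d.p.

3.05156

f(u_0) = -28.639000, f(u_1) = -27.681687
u_2 = 2.170000 - (-27.681687)·(2.170000 - 2.100000)/(-27.681687 - (-28.639000)) = 4.194122; f(u_2) = 35.877360
u_3 = 4.194122 - (35.877360)·(4.194122 - 2.170000)/(35.877360 - (-27.681687)) = 3.051560; f(u_3) = -9.483820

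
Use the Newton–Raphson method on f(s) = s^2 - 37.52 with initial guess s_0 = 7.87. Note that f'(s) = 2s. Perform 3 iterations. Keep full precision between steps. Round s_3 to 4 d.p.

s_0 = 7.870000: f = 24.416900, f' = 15.740000 → s_1 = 7.870000 - (24.416900)/(15.740000) = 6.318736
s_1 = 6.318736: f = 2.406421, f' = 12.637471 → s_2 = 6.318736 - (2.406421)/(12.637471) = 6.128316
s_2 = 6.128316: f = 0.036260, f' = 12.256632 → s_3 = 6.128316 - (0.036260)/(12.256632) = 6.125358

6.1254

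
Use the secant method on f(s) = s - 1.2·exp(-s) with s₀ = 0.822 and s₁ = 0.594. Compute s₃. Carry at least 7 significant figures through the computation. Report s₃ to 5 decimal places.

f(s_0) = 0.294538, f(s_1) = -0.068537
s_2 = 0.594000 - (-0.068537)·(0.594000 - 0.822000)/(-0.068537 - (0.294538)) = 0.637039; f(s_2) = 0.002412
s_3 = 0.637039 - (0.002412)·(0.637039 - 0.594000)/(0.002412 - (-0.068537)) = 0.635576; f(s_3) = 0.000020

0.63558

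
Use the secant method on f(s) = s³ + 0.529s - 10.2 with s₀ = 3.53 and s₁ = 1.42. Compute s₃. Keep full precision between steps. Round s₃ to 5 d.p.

f(s_0) = 35.654347, f(s_1) = -6.585532
s_2 = 1.420000 - (-6.585532)·(1.420000 - 3.530000)/(-6.585532 - (35.654347)) = 1.748966; f(s_2) = -3.924919
s_3 = 1.748966 - (-3.924919)·(1.748966 - 1.420000)/(-3.924919 - (-6.585532)) = 2.234254; f(s_3) = 2.135070

2.23425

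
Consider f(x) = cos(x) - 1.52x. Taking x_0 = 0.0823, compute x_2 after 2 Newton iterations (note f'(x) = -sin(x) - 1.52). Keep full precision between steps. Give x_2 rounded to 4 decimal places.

0.5590

Newton update: x ← x − f(x)/f'(x).
x_0 = 0.082300: f = 0.871519, f' = -1.602207 → x_1 = 0.082300 - (0.871519)/(-1.602207) = 0.626249
x_1 = 0.626249: f = -0.141667, f' = -2.106110 → x_2 = 0.626249 - (-0.141667)/(-2.106110) = 0.558984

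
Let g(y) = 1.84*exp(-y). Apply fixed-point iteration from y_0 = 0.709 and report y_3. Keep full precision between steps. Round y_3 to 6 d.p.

0.874418

y_1 = g(0.709000) = 0.905530
y_2 = g(0.905530) = 0.743962
y_3 = g(0.743962) = 0.874418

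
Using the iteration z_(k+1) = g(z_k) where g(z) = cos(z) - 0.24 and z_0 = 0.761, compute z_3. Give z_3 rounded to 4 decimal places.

0.5591

z_1 = g(0.761000) = 0.484147
z_2 = g(0.484147) = 0.645072
z_3 = g(0.645072) = 0.559056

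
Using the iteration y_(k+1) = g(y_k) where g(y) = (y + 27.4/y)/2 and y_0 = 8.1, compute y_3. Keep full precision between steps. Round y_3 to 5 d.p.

5.23455

y_1 = g(8.100000) = 5.741358
y_2 = g(5.741358) = 5.256874
y_3 = g(5.256874) = 5.234549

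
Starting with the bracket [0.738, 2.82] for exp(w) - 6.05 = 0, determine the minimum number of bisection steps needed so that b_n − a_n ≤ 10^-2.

Initial width b − a = 2.82 − 0.738 = 2.082000.
After n steps the width is (b−a)/2^n; need (b−a)/2^n ≤ 10^-2.
So n ≥ log₂(2.082000/10^-2) = log₂(208.2000) ≈ 7.7018.
Hence n = 8.

8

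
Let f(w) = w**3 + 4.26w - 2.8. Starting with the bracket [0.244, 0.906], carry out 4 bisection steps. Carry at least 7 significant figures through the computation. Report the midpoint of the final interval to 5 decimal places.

f(0.244000) = -1.746033, f(0.906000) = 1.803237 (opposite signs)
step 1: m = 0.575000, f(m) = -0.160391 < 0 → root in [0.575000, 0.906000]
step 2: m = 0.740500, f(m) = 0.760576 > 0 → root in [0.575000, 0.740500]
step 3: m = 0.657750, f(m) = 0.286581 > 0 → root in [0.575000, 0.657750]
step 4: m = 0.616375, f(m) = 0.059930 > 0 → root in [0.575000, 0.616375]
Midpoint of [0.575000, 0.616375] = 0.595687

0.59569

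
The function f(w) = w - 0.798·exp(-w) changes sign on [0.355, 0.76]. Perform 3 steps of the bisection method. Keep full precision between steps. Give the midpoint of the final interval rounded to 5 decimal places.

0.48156

f(0.355000) = -0.204536, f(0.760000) = 0.386802 (opposite signs)
step 1: m = 0.557500, f(m) = 0.100534 > 0 → root in [0.355000, 0.557500]
step 2: m = 0.456250, f(m) = -0.049407 < 0 → root in [0.456250, 0.557500]
step 3: m = 0.506875, f(m) = 0.026180 > 0 → root in [0.456250, 0.506875]
Midpoint of [0.456250, 0.506875] = 0.481563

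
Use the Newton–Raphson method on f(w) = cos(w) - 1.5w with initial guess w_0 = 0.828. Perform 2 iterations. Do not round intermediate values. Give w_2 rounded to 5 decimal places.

Newton update: w ← w − f(w)/f'(w).
f'(w) = -sin(w) - 1.5
w_0 = 0.828000: f = -0.565650, f' = -2.236580 → w_1 = 0.828000 - (-0.565650)/(-2.236580) = 0.575092
w_1 = 0.575092: f = -0.023495, f' = -2.043912 → w_2 = 0.575092 - (-0.023495)/(-2.043912) = 0.563597

0.56360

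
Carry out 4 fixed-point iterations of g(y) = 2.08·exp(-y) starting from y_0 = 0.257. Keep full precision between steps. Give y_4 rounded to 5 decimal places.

y_1 = g(0.257000) = 1.608606
y_2 = g(1.608606) = 0.416346
y_3 = g(0.416346) = 1.371660
y_4 = g(1.371660) = 0.527666

0.52767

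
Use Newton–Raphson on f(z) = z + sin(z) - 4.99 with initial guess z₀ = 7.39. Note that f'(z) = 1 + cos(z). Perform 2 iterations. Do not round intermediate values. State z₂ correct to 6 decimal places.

5.686533

z_0 = 7.390000: f = 3.294278, f' = 1.447512 → z_1 = 7.390000 - (3.294278)/(1.447512) = 5.114180
z_1 = 5.114180: f = -0.796182, f' = 1.391067 → z_2 = 5.114180 - (-0.796182)/(1.391067) = 5.686533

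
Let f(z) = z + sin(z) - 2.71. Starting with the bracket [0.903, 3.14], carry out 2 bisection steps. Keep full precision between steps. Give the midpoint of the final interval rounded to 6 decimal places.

1.741875

f(0.903000) = -1.021812, f(3.140000) = 0.431593 (opposite signs)
step 1: m = 2.021500, f(m) = 0.211641 > 0 → root in [0.903000, 2.021500]
step 2: m = 1.462250, f(m) = -0.253635 < 0 → root in [1.462250, 2.021500]
Midpoint of [1.462250, 2.021500] = 1.741875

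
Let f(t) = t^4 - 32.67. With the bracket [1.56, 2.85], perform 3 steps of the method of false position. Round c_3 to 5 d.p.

2.37376

f(1.560000) = -26.747591, f(2.850000) = 33.305006
step 1: c = 2.134570, f(c) = -11.909337 < 0 → new bracket [2.134570, 2.850000]
step 2: c = 2.323012, f(c) = -3.549032 < 0 → new bracket [2.323012, 2.850000]
step 3: c = 2.373761, f(c) = -0.919703 < 0 → new bracket [2.373761, 2.850000]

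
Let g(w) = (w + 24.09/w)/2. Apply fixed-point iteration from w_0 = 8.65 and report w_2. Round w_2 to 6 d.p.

4.965438

w_1 = g(8.650000) = 5.717486
w_2 = g(5.717486) = 4.965438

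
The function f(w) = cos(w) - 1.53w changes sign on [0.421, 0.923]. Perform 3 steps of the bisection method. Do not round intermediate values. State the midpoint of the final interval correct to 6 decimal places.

0.577875

f(0.421000) = 0.268551, f(0.923000) = -0.808759 (opposite signs)
step 1: m = 0.672000, f(m) = -0.245582 < 0 → root in [0.421000, 0.672000]
step 2: m = 0.546500, f(m) = 0.018204 > 0 → root in [0.546500, 0.672000]
step 3: m = 0.609250, f(m) = -0.112075 < 0 → root in [0.546500, 0.609250]
Midpoint of [0.546500, 0.609250] = 0.577875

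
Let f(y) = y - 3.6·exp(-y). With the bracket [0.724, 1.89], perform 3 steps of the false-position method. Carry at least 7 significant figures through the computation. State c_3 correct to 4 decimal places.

f(0.724000) = -1.021313, f(1.890000) = 1.346141
step 1: c = 1.227009, f(c) = 0.171604 > 0 → new bracket [0.724000, 1.227009]
step 2: c = 1.154650, f(c) = 0.020046 > 0 → new bracket [0.724000, 1.154650]
step 3: c = 1.146360, f(c) = 0.002311 > 0 → new bracket [0.724000, 1.146360]

1.1464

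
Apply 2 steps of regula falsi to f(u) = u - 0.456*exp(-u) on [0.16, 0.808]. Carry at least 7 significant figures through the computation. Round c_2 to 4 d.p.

0.3286

False-position update: c = (a·f(b) − b·f(a))/(f(b) − f(a)); replace the endpoint whose sign matches f(c).
f(0.160000) = -0.228578, f(0.808000) = 0.604739
step 1: c = 0.337746, f(c) = 0.012446 > 0 → new bracket [0.160000, 0.337746]
step 2: c = 0.328567, f(c) = 0.000268 > 0 → new bracket [0.160000, 0.328567]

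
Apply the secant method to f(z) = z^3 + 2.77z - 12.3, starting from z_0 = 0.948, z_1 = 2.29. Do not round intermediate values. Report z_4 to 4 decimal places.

1.9149

Secant update: z_(k+1) = z_k − f(z_k)·(z_k − z_(k-1))/(f(z_k) − f(z_(k-1))).
f(z_0) = -8.822069, f(z_1) = 6.052289
z_2 = 2.290000 - (6.052289)·(2.290000 - 0.948000)/(6.052289 - (-8.822069)) = 1.743948; f(z_2) = -2.165299
z_3 = 1.743948 - (-2.165299)·(1.743948 - 2.290000)/(-2.165299 - (6.052289)) = 1.887830; f(z_3) = -0.342664
z_4 = 1.887830 - (-0.342664)·(1.887830 - 1.743948)/(-0.342664 - (-2.165299)) = 1.914881; f(z_4) = 0.025647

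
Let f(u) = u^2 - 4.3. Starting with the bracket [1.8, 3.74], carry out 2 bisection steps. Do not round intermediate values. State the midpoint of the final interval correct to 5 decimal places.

f(1.800000) = -1.060000, f(3.740000) = 9.687600 (opposite signs)
step 1: m = 2.770000, f(m) = 3.372900 > 0 → root in [1.800000, 2.770000]
step 2: m = 2.285000, f(m) = 0.921225 > 0 → root in [1.800000, 2.285000]
Midpoint of [1.800000, 2.285000] = 2.042500

2.04250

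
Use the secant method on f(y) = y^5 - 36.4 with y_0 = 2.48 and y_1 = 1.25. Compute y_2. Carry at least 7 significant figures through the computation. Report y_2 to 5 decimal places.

1.70194

f(y_0) = 57.412002, f(y_1) = -33.348242
y_2 = 1.250000 - (-33.348242)·(1.250000 - 2.480000)/(-33.348242 - (57.412002)) = 1.701942; f(y_2) = -22.120159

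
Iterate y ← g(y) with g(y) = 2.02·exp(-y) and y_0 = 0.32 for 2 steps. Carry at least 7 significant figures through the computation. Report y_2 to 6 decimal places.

y_1 = g(0.320000) = 1.466821
y_2 = g(1.466821) = 0.465928

0.465928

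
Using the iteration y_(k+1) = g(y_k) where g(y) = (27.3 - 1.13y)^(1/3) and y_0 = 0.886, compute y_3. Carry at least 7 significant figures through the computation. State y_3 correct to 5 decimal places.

y_1 = g(0.886000) = 2.973802
y_2 = g(2.973802) = 2.882077
y_3 = g(2.882077) = 2.886231

2.88623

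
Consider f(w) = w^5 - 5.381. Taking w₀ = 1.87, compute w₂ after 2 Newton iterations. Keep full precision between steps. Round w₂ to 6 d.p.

Newton update: w ← w − f(w)/f'(w).
f'(w) = 5w⁴
w_0 = 1.870000: f = 17.485939, f' = 61.141548 → w_1 = 1.870000 - (17.485939)/(61.141548) = 1.584009
w_1 = 1.584009: f = 4.591133, f' = 31.477517 → w_2 = 1.584009 - (4.591133)/(31.477517) = 1.438155

1.438155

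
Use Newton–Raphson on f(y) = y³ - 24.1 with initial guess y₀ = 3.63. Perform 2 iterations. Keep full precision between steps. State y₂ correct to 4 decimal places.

f'(y) = 3y²
y_0 = 3.630000: f = 23.732147, f' = 39.530700 → y_1 = 3.630000 - (23.732147)/(39.530700) = 3.029653
y_1 = 3.029653: f = 3.708564, f' = 27.536387 → y_2 = 3.029653 - (3.708564)/(27.536387) = 2.894974

2.8950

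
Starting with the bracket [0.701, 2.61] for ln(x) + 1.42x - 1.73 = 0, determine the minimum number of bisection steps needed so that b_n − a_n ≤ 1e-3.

Initial width b − a = 2.61 − 0.701 = 1.909000.
After n steps the width is (b−a)/2^n; need (b−a)/2^n ≤ 1e-3.
So n ≥ log₂(1.909000/1e-3) = log₂(1909.0000) ≈ 10.8986.
Hence n = 11.

11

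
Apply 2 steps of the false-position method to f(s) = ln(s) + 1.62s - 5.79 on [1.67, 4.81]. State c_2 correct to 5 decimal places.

f(1.670000) = -2.571776, f(4.810000) = 3.572897
step 1: c = 2.984208, f(c) = 0.137751 > 0 → new bracket [1.670000, 2.984208]
step 2: c = 2.917394, f(c) = 0.006869 > 0 → new bracket [1.670000, 2.917394]

2.91739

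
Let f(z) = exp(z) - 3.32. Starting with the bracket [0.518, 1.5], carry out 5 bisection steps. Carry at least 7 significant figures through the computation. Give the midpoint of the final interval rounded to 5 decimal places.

1.20847

f(0.518000) = -1.641333, f(1.500000) = 1.161689 (opposite signs)
step 1: m = 1.009000, f(m) = -0.577143 < 0 → root in [1.009000, 1.500000]
step 2: m = 1.254500, f(m) = 0.186085 > 0 → root in [1.009000, 1.254500]
step 3: m = 1.131750, f(m) = -0.218921 < 0 → root in [1.131750, 1.254500]
step 4: m = 1.193125, f(m) = -0.022631 < 0 → root in [1.193125, 1.254500]
step 5: m = 1.223812, f(m) = 0.080126 > 0 → root in [1.193125, 1.223812]
Midpoint of [1.193125, 1.223812] = 1.208469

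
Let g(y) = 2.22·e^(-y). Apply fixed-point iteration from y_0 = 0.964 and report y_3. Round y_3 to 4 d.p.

0.8568

y_1 = g(0.964000) = 0.846629
y_2 = g(0.846629) = 0.952065
y_3 = g(0.952065) = 0.856794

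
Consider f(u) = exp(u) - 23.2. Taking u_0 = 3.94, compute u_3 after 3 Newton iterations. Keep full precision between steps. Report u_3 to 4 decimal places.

f'(u) = exp(u)
u_0 = 3.940000: f = 28.218601, f' = 51.418601 → u_1 = 3.940000 - (28.218601)/(51.418601) = 3.391199
u_1 = 3.391199: f = 6.501531, f' = 29.701531 → u_2 = 3.391199 - (6.501531)/(29.701531) = 3.172303
u_2 = 3.172303: f = 0.662379, f' = 23.862379 → u_3 = 3.172303 - (0.662379)/(23.862379) = 3.144545

3.1445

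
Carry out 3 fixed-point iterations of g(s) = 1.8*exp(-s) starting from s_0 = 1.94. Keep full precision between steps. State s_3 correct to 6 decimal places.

0.448450

s_1 = g(1.940000) = 0.258667
s_2 = g(0.258667) = 1.389744
s_3 = g(1.389744) = 0.448450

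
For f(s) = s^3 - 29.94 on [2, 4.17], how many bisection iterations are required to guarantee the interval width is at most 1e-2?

Initial width b − a = 4.17 − 2 = 2.170000.
After n steps the width is (b−a)/2^n; need (b−a)/2^n ≤ 1e-2.
So n ≥ log₂(2.170000/1e-2) = log₂(217.0000) ≈ 7.7616.
Hence n = 8.

8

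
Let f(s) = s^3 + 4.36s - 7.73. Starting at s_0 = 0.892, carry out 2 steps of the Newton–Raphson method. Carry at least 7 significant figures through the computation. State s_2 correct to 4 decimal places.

Newton update: s ← s − f(s)/f'(s).
f'(s) = 3s^2 + 4.36
s_0 = 0.892000: f = -3.131148, f' = 6.746992 → s_1 = 0.892000 - (-3.131148)/(6.746992) = 1.356081
s_1 = 1.356081: f = 0.676282, f' = 9.876863 → s_2 = 1.356081 - (0.676282)/(9.876863) = 1.287609

1.2876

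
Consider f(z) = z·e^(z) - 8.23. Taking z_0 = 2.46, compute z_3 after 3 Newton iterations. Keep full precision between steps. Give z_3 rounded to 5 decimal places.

Newton update: z ← z − f(z)/f'(z).
f'(z) = (z + 1)·e^(z)
z_0 = 2.460000: f = 20.563836, f' = 40.498648 → z_1 = 2.460000 - (20.563836)/(40.498648) = 1.952234
z_1 = 1.952234: f = 5.522331, f' = 20.796739 → z_2 = 1.952234 - (5.522331)/(20.796739) = 1.686696
z_2 = 1.686696: f = 0.880860, f' = 14.512462 → z_3 = 1.686696 - (0.880860)/(14.512462) = 1.625999

1.62600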